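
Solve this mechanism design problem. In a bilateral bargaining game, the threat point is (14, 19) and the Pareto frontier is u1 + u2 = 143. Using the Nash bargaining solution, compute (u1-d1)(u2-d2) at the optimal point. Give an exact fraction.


Step 1: The Nash solution splits surplus symmetrically above the disagreement point
Step 2: u1 = (total + d1 - d2)/2 = (143 + 14 - 19)/2 = 69
Step 3: u2 = (total - d1 + d2)/2 = (143 - 14 + 19)/2 = 74
Step 4: Nash product = (69 - 14) * (74 - 19)
Step 5: = 55 * 55 = 3025

3025


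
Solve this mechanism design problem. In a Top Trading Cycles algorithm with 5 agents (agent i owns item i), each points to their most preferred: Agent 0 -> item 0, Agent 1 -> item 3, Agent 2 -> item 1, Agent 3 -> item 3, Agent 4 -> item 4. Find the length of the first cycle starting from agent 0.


Step 1: Trace the pointer graph from agent 0: 0 -> 0
Step 2: A cycle is detected when we revisit agent 0
Step 3: The cycle is: 0 -> 0
Step 4: Cycle length = 1

1


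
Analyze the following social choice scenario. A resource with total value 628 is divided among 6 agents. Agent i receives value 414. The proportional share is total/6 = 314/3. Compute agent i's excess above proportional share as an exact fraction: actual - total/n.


Step 1: Proportional share = 628/6 = 314/3
Step 2: Agent's actual allocation = 414
Step 3: Excess = 414 - 314/3 = 928/3

928/3


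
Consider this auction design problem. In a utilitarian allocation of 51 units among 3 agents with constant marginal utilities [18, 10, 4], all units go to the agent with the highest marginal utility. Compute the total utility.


Step 1: The marginal utilities are [18, 10, 4]
Step 2: The highest marginal utility is 18
Step 3: All 51 units go to that agent
Step 4: Total utility = 18 * 51 = 918

918


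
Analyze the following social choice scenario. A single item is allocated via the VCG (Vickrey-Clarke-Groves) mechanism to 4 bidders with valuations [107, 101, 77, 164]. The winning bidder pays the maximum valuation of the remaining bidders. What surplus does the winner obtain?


Step 1: The winner is the agent with the highest value: agent 3 with value 164
Step 2: Values of other agents: [107, 101, 77]
Step 3: VCG payment = max of others' values = 107
Step 4: Surplus = 164 - 107 = 57

57


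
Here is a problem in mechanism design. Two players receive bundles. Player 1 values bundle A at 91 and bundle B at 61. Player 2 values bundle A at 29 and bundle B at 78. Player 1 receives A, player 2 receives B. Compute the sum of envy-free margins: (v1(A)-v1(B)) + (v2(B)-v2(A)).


Step 1: Player 1's margin = v1(A) - v1(B) = 91 - 61 = 30
Step 2: Player 2's margin = v2(B) - v2(A) = 78 - 29 = 49
Step 3: Total margin = 30 + 49 = 79

79


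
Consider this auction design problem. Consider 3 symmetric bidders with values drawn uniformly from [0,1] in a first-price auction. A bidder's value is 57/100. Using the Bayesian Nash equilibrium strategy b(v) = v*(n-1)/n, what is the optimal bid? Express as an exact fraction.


Step 1: The symmetric BNE bidding function is b(v) = v * (n-1) / n
Step 2: Substitute v = 57/100 and n = 3
Step 3: b = 57/100 * 2/3
Step 4: b = 19/50

19/50


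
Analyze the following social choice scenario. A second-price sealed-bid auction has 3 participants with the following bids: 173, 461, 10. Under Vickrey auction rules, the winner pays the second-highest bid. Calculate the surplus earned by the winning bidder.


Step 1: Sort bids in descending order: 461, 173, 10
Step 2: The winning bid is the highest: 461
Step 3: The payment equals the second-highest bid: 173
Step 4: Surplus = winner's bid - payment = 461 - 173 = 288

288


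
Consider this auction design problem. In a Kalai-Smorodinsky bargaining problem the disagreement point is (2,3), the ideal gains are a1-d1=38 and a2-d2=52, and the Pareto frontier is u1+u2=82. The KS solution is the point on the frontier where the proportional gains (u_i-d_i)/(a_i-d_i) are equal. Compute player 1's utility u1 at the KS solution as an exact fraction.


Step 1: At the KS point, (u1-d1)/r1 = (u2-d2)/r2 = t and u1+u2 = 82
Step 2: u1 = d1 + r1*t and u2 = d2 + r2*t, so (d1 + r1*t) + (d2 + r2*t) = 82
Step 3: t = (82 - 2 - 3)/(38 + 52) = 77/90
Step 4: u1 = d1 + r1*t = 2 + 38 * 77/90 = 1553/45
Step 5: (Check: u2 = d2 + r2*t = 2137/45; u1+u2 = 1553/45 + 2137/45 = 82, on the frontier.)

1553/45


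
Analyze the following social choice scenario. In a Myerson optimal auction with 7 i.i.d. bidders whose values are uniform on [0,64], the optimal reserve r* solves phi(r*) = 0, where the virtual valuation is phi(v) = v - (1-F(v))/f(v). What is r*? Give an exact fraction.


Step 1: For U[0,64], F(v) = v/64 and f(v) = 1/64
Step 2: phi(v) = v - (1 - v/64)/(1/64) = v - (64 - v) = 2v - 64
Step 3: Set phi(r*) = 0: 2r* - 64 = 0
Step 4: r* = 64/2 = 32 (the number of bidders n = 7 does not enter)

32


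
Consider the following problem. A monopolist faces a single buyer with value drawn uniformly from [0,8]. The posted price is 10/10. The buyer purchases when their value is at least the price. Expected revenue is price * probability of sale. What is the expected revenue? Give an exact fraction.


Step 1: Posted price r = 1, value support [0,8]
Step 2: P(v >= r) = (8 - 1)/8 = 7/8
Step 3: Expected revenue = r * P(v >= r) = 1 * 7/8
Step 4: Revenue = 7/8

7/8


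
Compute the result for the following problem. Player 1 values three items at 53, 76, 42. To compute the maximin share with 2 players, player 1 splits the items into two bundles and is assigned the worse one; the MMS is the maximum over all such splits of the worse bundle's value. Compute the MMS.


Step 1: Item values = 53, 76, 42
Step 2: Enumerate all 2-bundle partitions and take the smaller bundle:
  Partition 1: {53} vs {76,42} -> bundles 53, 118; min = 53
  Partition 2: {76} vs {53,42} -> bundles 76, 95; min = 76
  Partition 3: {42} vs {53,76} -> bundles 42, 129; min = 42
Step 3: MMS = max(53, 76, 42) = 76

76


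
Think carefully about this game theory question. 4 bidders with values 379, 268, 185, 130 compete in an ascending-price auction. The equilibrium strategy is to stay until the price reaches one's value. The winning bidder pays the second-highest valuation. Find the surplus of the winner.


Step 1: Identify the highest value: 379
Step 2: Identify the second-highest value: 268
Step 3: The final price = second-highest value = 268
Step 4: Surplus = 379 - 268 = 111

111


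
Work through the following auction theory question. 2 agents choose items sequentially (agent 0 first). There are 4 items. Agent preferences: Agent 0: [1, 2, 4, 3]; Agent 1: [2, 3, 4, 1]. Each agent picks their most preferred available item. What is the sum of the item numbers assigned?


Step 1: Agent 0 picks item 1
Step 2: Agent 1 picks item 2
Step 3: Sum = 1 + 2 = 3

3


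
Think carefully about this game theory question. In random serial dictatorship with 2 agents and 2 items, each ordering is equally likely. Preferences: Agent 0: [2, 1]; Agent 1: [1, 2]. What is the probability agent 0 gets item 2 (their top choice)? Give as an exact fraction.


Step 1: Agent 0 wants item 2
Step 2: There are 2 possible orderings of agents
Step 3: In 2 orderings, agent 0 gets item 2
Step 4: Probability = 2/2 = 1

1


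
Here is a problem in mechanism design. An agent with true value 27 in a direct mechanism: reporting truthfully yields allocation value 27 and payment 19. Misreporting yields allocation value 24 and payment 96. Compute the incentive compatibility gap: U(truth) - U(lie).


Step 1: U(truth) = value - payment = 27 - 19 = 8
Step 2: U(lie) = allocation - payment = 24 - 96 = -72
Step 3: IC gap = 8 - (-72) = 80

80


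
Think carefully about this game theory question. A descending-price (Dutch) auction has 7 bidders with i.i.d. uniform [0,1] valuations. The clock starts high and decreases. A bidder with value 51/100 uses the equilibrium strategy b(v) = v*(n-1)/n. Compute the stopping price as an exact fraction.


Step 1: Dutch auctions are strategically equivalent to first-price auctions
Step 2: The equilibrium bid is b(v) = v*(n-1)/n
Step 3: b = 51/100 * 6/7
Step 4: b = 153/350

153/350


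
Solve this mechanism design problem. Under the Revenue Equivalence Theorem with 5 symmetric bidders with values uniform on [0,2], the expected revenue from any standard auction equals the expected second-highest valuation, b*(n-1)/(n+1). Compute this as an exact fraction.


Step 1: By Revenue Equivalence, expected revenue = b*(n-1)/(n+1)
Step 2: Substituting n = 5, b = 2
Step 3: Revenue = 2*(5-1)/(5+1) = 2*4/6
Step 4: Revenue = 8/6 = 4/3

4/3


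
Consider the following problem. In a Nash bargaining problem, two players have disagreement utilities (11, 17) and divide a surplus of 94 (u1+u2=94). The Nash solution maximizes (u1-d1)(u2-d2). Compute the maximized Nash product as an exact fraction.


Step 1: The Nash solution splits surplus symmetrically above the disagreement point
Step 2: u1 = (total + d1 - d2)/2 = (94 + 11 - 17)/2 = 44
Step 3: u2 = (total - d1 + d2)/2 = (94 - 11 + 17)/2 = 50
Step 4: Nash product = (44 - 11) * (50 - 17)
Step 5: = 33 * 33 = 1089

1089


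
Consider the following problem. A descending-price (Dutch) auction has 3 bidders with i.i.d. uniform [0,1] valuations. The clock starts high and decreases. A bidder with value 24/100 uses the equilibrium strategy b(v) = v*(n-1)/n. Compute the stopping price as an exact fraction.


Step 1: Dutch auctions are strategically equivalent to first-price auctions
Step 2: The equilibrium bid is b(v) = v*(n-1)/n
Step 3: b = 6/25 * 2/3
Step 4: b = 4/25

4/25


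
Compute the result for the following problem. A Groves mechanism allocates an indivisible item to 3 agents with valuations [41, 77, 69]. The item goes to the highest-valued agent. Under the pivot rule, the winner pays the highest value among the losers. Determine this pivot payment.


Step 1: The efficient winner is agent 1 with value 77
Step 2: Other agents' values: [41, 69]
Step 3: Pivot payment = max(others) = 69
Step 4: The winner pays 69

69


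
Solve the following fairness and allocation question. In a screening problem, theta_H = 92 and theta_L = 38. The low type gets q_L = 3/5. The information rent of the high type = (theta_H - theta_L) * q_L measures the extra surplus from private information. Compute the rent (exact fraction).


Step 1: theta_H - theta_L = 92 - 38 = 54
Step 2: Information rent = (theta_H - theta_L) * q_L
Step 3: = 54 * 3/5
Step 4: = 162/5

162/5


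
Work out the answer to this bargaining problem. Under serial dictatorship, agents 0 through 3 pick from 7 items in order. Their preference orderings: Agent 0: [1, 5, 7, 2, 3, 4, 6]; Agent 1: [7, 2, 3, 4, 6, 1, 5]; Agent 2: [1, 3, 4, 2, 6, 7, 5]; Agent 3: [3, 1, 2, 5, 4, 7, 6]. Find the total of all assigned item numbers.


Step 1: Agent 0 picks item 1
Step 2: Agent 1 picks item 7
Step 3: Agent 2 picks item 3
Step 4: Agent 3 picks item 2
Step 5: Sum = 1 + 7 + 3 + 2 = 13

13


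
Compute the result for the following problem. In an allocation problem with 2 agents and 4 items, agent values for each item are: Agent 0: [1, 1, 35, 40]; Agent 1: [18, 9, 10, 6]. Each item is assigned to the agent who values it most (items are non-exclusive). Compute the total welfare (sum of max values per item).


Step 1: For each item, find the maximum value among all agents.
Step 2: Item 0 -> Agent 1 (value 18)
Step 3: Item 1 -> Agent 1 (value 9)
Step 4: Item 2 -> Agent 0 (value 35)
Step 5: Item 3 -> Agent 0 (value 40)
Step 6: Total welfare = 18 + 9 + 35 + 40 = 102

102


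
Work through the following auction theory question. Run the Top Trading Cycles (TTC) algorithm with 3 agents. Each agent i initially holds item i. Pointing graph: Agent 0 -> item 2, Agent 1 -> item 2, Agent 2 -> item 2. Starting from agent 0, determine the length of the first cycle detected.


Step 1: Trace the pointer graph from agent 0: 0 -> 2 -> 2
Step 2: A cycle is detected when we revisit agent 2
Step 3: The cycle is: 2 -> 2
Step 4: Cycle length = 1

1


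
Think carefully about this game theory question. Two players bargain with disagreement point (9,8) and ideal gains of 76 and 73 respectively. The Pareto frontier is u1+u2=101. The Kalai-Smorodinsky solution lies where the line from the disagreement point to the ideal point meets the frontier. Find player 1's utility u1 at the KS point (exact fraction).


Step 1: At the KS point, (u1-d1)/r1 = (u2-d2)/r2 = t and u1+u2 = 101
Step 2: u1 = d1 + r1*t and u2 = d2 + r2*t, so (d1 + r1*t) + (d2 + r2*t) = 101
Step 3: t = (101 - 9 - 8)/(76 + 73) = 84/149
Step 4: u1 = d1 + r1*t = 9 + 76 * 84/149 = 7725/149
Step 5: (Check: u2 = d2 + r2*t = 7324/149; u1+u2 = 7725/149 + 7324/149 = 101, on the frontier.)

7725/149


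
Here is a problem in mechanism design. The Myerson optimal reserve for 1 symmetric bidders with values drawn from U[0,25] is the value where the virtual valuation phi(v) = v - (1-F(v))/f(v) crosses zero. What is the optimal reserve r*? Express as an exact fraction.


Step 1: For U[0,25], F(v) = v/25 and f(v) = 1/25
Step 2: phi(v) = v - (1 - v/25)/(1/25) = v - (25 - v) = 2v - 25
Step 3: Set phi(r*) = 0: 2r* - 25 = 0
Step 4: r* = 25/2 (the number of bidders n = 1 does not enter)

25/2


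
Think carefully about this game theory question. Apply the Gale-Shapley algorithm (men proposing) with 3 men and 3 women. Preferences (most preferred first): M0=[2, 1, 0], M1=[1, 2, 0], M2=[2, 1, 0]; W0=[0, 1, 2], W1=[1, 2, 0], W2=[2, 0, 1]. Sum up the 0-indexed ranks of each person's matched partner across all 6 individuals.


Step 1: Run Gale-Shapley (men propose, women hold best offer):
  M0 proposes to W2; she accepts
  M1 proposes to W1; she accepts
  M2 proposes to W2; she switches from M0
  M0 proposes to W1; rejected
  M0 proposes to W0; she accepts
Step 2: Final matching: W0-M0, W1-M1, W2-M2
Step 3: 0-indexed ranks (man's rank of his match, then woman's): 2 + 0 + 0 + 0 + 0 + 0
Step 4: Total rank sum = 2

2


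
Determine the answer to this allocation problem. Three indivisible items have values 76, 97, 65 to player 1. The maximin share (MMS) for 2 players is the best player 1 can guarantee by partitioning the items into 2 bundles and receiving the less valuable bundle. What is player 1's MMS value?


Step 1: Item values = 76, 97, 65
Step 2: Enumerate all 2-bundle partitions and take the smaller bundle:
  Partition 1: {76} vs {97,65} -> bundles 76, 162; min = 76
  Partition 2: {97} vs {76,65} -> bundles 97, 141; min = 97
  Partition 3: {65} vs {76,97} -> bundles 65, 173; min = 65
Step 3: MMS = max(76, 97, 65) = 97

97


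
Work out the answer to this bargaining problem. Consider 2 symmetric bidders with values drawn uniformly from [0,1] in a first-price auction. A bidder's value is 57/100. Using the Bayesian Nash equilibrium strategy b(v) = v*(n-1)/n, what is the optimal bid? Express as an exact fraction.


Step 1: The symmetric BNE bidding function is b(v) = v * (n-1) / n
Step 2: Substitute v = 57/100 and n = 2
Step 3: b = 57/100 * 1/2
Step 4: b = 57/200

57/200


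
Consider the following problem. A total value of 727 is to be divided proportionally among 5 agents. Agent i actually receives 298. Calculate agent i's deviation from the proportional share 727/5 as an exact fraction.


Step 1: Proportional share = 727/5
Step 2: Agent's actual allocation = 298
Step 3: Excess = 298 - 727/5 = 763/5

763/5


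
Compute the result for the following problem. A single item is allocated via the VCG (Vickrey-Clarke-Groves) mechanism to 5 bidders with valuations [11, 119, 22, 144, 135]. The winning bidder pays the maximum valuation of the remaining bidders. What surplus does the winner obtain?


Step 1: The winner is the agent with the highest value: agent 3 with value 144
Step 2: Values of other agents: [11, 119, 22, 135]
Step 3: VCG payment = max of others' values = 135
Step 4: Surplus = 144 - 135 = 9

9


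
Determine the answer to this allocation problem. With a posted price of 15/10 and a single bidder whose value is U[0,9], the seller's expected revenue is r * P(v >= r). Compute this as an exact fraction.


Step 1: Posted price r = 3/2, value support [0,9]
Step 2: P(v >= r) = (9 - 3/2)/9 = 5/6
Step 3: Expected revenue = r * P(v >= r) = 3/2 * 5/6
Step 4: Revenue = 5/4

5/4


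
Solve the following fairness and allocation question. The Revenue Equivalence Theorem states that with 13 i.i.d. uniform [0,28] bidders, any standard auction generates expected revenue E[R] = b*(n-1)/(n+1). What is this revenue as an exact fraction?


Step 1: By Revenue Equivalence, expected revenue = b*(n-1)/(n+1)
Step 2: Substituting n = 13, b = 28
Step 3: Revenue = 28*(13-1)/(13+1) = 28*12/14
Step 4: Revenue = 336/14 = 24

24


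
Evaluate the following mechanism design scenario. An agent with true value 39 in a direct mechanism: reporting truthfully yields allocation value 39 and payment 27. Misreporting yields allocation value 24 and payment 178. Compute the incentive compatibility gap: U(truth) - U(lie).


Step 1: U(truth) = value - payment = 39 - 27 = 12
Step 2: U(lie) = allocation - payment = 24 - 178 = -154
Step 3: IC gap = 12 - (-154) = 166

166


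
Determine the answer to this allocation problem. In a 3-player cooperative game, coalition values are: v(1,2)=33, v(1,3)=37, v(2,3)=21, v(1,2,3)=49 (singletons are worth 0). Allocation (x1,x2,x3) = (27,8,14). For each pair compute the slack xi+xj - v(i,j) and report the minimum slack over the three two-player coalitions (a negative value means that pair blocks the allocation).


Step 1: Slack for coalition (1,2): x1+x2 - v12 = 35 - 33 = 2
Step 2: Slack for coalition (1,3): x1+x3 - v13 = 41 - 37 = 4
Step 3: Slack for coalition (2,3): x2+x3 - v23 = 22 - 21 = 1
Step 4: Minimum slack = min(2, 4, 1) = 1, attained by (2,3); no pair can gain by deviating, so the allocation is in the core

1


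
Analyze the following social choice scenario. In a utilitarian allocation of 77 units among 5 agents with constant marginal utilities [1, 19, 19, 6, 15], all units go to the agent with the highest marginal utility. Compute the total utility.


Step 1: The marginal utilities are [1, 19, 19, 6, 15]
Step 2: The highest marginal utility is 19
Step 3: All 77 units go to that agent
Step 4: Total utility = 19 * 77 = 1463

1463


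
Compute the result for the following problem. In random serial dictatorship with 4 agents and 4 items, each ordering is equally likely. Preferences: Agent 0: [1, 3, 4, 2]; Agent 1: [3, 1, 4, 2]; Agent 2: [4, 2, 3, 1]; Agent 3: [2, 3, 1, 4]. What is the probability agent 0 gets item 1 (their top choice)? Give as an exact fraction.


Step 1: Agent 0 wants item 1
Step 2: There are 24 possible orderings of agents
Step 3: In 24 orderings, agent 0 gets item 1
Step 4: Probability = 24/24 = 1

1


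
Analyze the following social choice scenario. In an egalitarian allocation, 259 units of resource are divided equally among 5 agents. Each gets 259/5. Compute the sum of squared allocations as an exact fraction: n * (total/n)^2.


Step 1: Each agent's share = 259/5
Step 2: Square of each share = (259/5)^2 = 67081/25
Step 3: Sum of squares = 5 * 67081/25 = 67081/5

67081/5


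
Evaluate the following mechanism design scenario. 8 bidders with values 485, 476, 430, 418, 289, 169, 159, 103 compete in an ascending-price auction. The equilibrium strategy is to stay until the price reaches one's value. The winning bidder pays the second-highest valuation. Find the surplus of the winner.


Step 1: Identify the highest value: 485
Step 2: Identify the second-highest value: 476
Step 3: The final price = second-highest value = 476
Step 4: Surplus = 485 - 476 = 9

9


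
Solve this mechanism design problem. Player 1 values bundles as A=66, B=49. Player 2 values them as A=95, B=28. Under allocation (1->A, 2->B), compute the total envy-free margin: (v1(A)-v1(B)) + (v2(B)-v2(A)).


Step 1: Player 1's margin = v1(A) - v1(B) = 66 - 49 = 17
Step 2: Player 2's margin = v2(B) - v2(A) = 28 - 95 = -67
Step 3: Total margin = 17 + -67 = -50

-50


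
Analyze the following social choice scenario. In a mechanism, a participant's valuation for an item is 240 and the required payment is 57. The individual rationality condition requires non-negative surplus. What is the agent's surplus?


Step 1: Surplus = value - payment = 240 - 57 = 183
Step 2: IR is satisfied (surplus >= 0)

183


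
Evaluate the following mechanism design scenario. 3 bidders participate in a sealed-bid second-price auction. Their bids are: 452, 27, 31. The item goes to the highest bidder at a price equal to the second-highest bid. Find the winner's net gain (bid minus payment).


Step 1: Sort bids in descending order: 452, 31, 27
Step 2: The winning bid is the highest: 452
Step 3: The payment equals the second-highest bid: 31
Step 4: Surplus = winner's bid - payment = 452 - 31 = 421

421


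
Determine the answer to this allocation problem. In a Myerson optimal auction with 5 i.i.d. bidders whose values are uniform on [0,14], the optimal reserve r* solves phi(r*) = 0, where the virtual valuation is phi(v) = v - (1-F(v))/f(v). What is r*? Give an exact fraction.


Step 1: For U[0,14], F(v) = v/14 and f(v) = 1/14
Step 2: phi(v) = v - (1 - v/14)/(1/14) = v - (14 - v) = 2v - 14
Step 3: Set phi(r*) = 0: 2r* - 14 = 0
Step 4: r* = 14/2 = 7 (the number of bidders n = 5 does not enter)

7


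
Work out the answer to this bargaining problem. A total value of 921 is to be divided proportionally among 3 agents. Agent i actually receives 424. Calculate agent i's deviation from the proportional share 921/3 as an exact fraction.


Step 1: Proportional share = 921/3 = 307
Step 2: Agent's actual allocation = 424
Step 3: Excess = 424 - 307 = 117

117


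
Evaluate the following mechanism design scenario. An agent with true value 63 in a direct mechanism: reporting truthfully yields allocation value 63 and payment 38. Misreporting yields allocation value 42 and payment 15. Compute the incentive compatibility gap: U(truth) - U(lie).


Step 1: U(truth) = value - payment = 63 - 38 = 25
Step 2: U(lie) = allocation - payment = 42 - 15 = 27
Step 3: IC gap = 25 - 27 = -2

-2


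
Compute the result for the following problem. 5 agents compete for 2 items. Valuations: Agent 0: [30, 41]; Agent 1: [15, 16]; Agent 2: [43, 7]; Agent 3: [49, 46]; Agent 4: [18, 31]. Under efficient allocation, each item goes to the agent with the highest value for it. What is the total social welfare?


Step 1: For each item, find the maximum value among all agents.
Step 2: Item 0 -> Agent 3 (value 49)
Step 3: Item 1 -> Agent 3 (value 46)
Step 4: Total welfare = 49 + 46 = 95

95


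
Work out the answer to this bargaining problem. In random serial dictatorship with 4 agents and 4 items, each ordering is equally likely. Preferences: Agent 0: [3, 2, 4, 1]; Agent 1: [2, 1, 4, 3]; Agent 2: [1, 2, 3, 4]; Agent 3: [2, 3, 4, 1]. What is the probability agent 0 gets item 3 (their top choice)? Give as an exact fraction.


Step 1: Agent 0 wants item 3
Step 2: There are 24 possible orderings of agents
Step 3: In 19 orderings, agent 0 gets item 3
Step 4: Probability = 19/24

19/24


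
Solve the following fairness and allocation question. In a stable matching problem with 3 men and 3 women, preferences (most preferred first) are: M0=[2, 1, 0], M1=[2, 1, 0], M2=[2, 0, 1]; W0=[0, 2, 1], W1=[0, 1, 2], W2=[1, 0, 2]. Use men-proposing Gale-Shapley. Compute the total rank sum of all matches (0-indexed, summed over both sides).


Step 1: Run Gale-Shapley (men propose, women hold best offer):
  M0 proposes to W2; she accepts
  M1 proposes to W2; she switches from M0
  M2 proposes to W2; rejected
  M2 proposes to W0; she accepts
  M0 proposes to W1; she accepts
Step 2: Final matching: W0-M2, W1-M0, W2-M1
Step 3: 0-indexed ranks (man's rank of his match, then woman's): 1 + 1 + 1 + 0 + 0 + 0
Step 4: Total rank sum = 3

3


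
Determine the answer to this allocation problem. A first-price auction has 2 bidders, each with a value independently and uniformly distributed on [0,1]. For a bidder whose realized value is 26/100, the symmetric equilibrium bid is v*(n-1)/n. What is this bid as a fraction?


Step 1: The symmetric BNE bidding function is b(v) = v * (n-1) / n
Step 2: Substitute v = 13/50 and n = 2
Step 3: b = 13/50 * 1/2
Step 4: b = 13/100

13/100


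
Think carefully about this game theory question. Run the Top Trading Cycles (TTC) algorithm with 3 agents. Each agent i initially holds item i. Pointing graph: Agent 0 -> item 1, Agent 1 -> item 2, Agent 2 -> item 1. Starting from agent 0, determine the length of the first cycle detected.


Step 1: Trace the pointer graph from agent 0: 0 -> 1 -> 2 -> 1
Step 2: A cycle is detected when we revisit agent 1
Step 3: The cycle is: 1 -> 2 -> 1
Step 4: Cycle length = 2

2


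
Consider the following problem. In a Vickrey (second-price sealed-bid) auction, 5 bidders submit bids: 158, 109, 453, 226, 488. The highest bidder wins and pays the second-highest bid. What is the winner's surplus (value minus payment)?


Step 1: Sort bids in descending order: 488, 453, 226, 158, 109
Step 2: The winning bid is the highest: 488
Step 3: The payment equals the second-highest bid: 453
Step 4: Surplus = winner's bid - payment = 488 - 453 = 35

35


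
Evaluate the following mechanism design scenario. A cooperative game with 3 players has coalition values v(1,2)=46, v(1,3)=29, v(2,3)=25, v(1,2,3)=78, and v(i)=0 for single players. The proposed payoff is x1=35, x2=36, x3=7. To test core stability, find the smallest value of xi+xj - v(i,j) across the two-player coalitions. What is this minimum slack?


Step 1: Slack for coalition (1,2): x1+x2 - v12 = 71 - 46 = 25
Step 2: Slack for coalition (1,3): x1+x3 - v13 = 42 - 29 = 13
Step 3: Slack for coalition (2,3): x2+x3 - v23 = 43 - 25 = 18
Step 4: Minimum slack = min(25, 13, 18) = 13, attained by (1,3); no pair can gain by deviating, so the allocation is in the core

13


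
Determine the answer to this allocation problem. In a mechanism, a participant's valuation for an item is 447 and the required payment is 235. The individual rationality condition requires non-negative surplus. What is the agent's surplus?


Step 1: Surplus = value - payment = 447 - 235 = 212
Step 2: IR is satisfied (surplus >= 0)

212


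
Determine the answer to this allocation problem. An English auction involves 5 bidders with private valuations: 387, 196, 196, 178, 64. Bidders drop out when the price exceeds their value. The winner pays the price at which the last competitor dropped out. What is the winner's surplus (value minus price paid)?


Step 1: Identify the highest value: 387
Step 2: Identify the second-highest value: 196
Step 3: The final price = second-highest value = 196
Step 4: Surplus = 387 - 196 = 191

191


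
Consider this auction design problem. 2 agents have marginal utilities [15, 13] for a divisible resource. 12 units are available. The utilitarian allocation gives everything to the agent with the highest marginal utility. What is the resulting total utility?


Step 1: The marginal utilities are [15, 13]
Step 2: The highest marginal utility is 15
Step 3: All 12 units go to that agent
Step 4: Total utility = 15 * 12 = 180

180


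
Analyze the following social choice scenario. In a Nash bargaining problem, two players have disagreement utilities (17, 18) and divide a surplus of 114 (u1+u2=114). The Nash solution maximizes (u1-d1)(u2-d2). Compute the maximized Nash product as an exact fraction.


Step 1: The Nash solution splits surplus symmetrically above the disagreement point
Step 2: u1 = (total + d1 - d2)/2 = (114 + 17 - 18)/2 = 113/2
Step 3: u2 = (total - d1 + d2)/2 = (114 - 17 + 18)/2 = 115/2
Step 4: Nash product = (113/2 - 17) * (115/2 - 18)
Step 5: = 79/2 * 79/2 = 6241/4

6241/4


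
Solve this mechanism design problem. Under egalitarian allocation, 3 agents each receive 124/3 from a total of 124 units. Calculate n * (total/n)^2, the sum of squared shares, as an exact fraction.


Step 1: Each agent's share = 124/3
Step 2: Square of each share = (124/3)^2 = 15376/9
Step 3: Sum of squares = 3 * 15376/9 = 15376/3

15376/3


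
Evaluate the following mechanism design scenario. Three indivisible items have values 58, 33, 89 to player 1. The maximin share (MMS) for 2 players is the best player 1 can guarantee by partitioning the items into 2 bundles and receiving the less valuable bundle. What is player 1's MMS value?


Step 1: Item values = 58, 33, 89
Step 2: Enumerate all 2-bundle partitions and take the smaller bundle:
  Partition 1: {58} vs {33,89} -> bundles 58, 122; min = 58
  Partition 2: {33} vs {58,89} -> bundles 33, 147; min = 33
  Partition 3: {89} vs {58,33} -> bundles 89, 91; min = 89
Step 3: MMS = max(58, 33, 89) = 89

89


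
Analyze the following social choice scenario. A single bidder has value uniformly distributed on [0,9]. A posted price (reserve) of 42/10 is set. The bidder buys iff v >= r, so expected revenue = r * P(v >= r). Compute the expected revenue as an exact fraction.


Step 1: Posted price r = 21/5, value support [0,9]
Step 2: P(v >= r) = (9 - 21/5)/9 = 8/15
Step 3: Expected revenue = r * P(v >= r) = 21/5 * 8/15
Step 4: Revenue = 56/25

56/25


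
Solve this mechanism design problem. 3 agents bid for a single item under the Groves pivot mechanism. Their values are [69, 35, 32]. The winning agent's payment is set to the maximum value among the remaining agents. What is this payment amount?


Step 1: The efficient winner is agent 0 with value 69
Step 2: Other agents' values: [35, 32]
Step 3: Pivot payment = max(others) = 35
Step 4: The winner pays 35

35


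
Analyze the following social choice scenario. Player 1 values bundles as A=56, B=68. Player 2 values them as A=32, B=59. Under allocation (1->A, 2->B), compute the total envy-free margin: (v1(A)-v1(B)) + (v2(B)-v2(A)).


Step 1: Player 1's margin = v1(A) - v1(B) = 56 - 68 = -12
Step 2: Player 2's margin = v2(B) - v2(A) = 59 - 32 = 27
Step 3: Total margin = -12 + 27 = 15

15


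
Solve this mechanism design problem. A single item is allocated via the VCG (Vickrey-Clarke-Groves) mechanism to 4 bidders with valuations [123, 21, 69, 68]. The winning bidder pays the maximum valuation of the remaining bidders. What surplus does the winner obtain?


Step 1: The winner is the agent with the highest value: agent 0 with value 123
Step 2: Values of other agents: [21, 69, 68]
Step 3: VCG payment = max of others' values = 69
Step 4: Surplus = 123 - 69 = 54

54


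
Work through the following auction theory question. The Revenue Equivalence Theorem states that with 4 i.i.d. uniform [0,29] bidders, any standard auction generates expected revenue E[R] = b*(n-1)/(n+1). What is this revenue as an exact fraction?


Step 1: By Revenue Equivalence, expected revenue = b*(n-1)/(n+1)
Step 2: Substituting n = 4, b = 29
Step 3: Revenue = 29*(4-1)/(4+1) = 29*3/5
Step 4: Revenue = 87/5

87/5


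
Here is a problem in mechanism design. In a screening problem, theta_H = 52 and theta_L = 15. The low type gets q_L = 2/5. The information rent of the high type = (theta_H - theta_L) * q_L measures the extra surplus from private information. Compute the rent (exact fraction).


Step 1: theta_H - theta_L = 52 - 15 = 37
Step 2: Information rent = (theta_H - theta_L) * q_L
Step 3: = 37 * 2/5
Step 4: = 74/5

74/5


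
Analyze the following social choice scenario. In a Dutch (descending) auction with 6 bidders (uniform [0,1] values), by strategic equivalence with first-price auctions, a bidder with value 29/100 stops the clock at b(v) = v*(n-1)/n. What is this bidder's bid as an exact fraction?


Step 1: Dutch auctions are strategically equivalent to first-price auctions
Step 2: The equilibrium bid is b(v) = v*(n-1)/n
Step 3: b = 29/100 * 5/6
Step 4: b = 29/120

29/120


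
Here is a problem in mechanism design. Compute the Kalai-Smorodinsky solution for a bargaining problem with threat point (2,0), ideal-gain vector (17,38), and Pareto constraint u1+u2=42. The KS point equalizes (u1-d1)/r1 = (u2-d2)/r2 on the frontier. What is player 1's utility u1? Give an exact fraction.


Step 1: At the KS point, (u1-d1)/r1 = (u2-d2)/r2 = t and u1+u2 = 42
Step 2: u1 = d1 + r1*t and u2 = d2 + r2*t, so (d1 + r1*t) + (d2 + r2*t) = 42
Step 3: t = (42 - 2 - 0)/(17 + 38) = 40/55 = 8/11
Step 4: u1 = d1 + r1*t = 2 + 17 * 8/11 = 158/11
Step 5: (Check: u2 = d2 + r2*t = 304/11; u1+u2 = 158/11 + 304/11 = 42, on the frontier.)

158/11


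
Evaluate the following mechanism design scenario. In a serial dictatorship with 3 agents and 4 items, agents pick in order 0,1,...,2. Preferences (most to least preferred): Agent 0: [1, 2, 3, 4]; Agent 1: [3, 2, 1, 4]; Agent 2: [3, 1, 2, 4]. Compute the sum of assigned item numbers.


Step 1: Agent 0 picks item 1
Step 2: Agent 1 picks item 3
Step 3: Agent 2 picks item 2
Step 4: Sum = 1 + 3 + 2 = 6

6


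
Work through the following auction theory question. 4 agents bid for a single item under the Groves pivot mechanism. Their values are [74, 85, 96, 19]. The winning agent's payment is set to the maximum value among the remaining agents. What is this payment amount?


Step 1: The efficient winner is agent 2 with value 96
Step 2: Other agents' values: [74, 85, 19]
Step 3: Pivot payment = max(others) = 85
Step 4: The winner pays 85

85


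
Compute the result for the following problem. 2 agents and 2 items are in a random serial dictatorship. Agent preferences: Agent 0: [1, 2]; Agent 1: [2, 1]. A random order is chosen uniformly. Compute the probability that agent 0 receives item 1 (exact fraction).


Step 1: Agent 0 wants item 1
Step 2: There are 2 possible orderings of agents
Step 3: In 2 orderings, agent 0 gets item 1
Step 4: Probability = 2/2 = 1

1


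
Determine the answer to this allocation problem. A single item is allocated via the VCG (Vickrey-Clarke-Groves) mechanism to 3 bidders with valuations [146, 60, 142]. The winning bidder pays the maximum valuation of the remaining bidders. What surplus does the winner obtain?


Step 1: The winner is the agent with the highest value: agent 0 with value 146
Step 2: Values of other agents: [60, 142]
Step 3: VCG payment = max of others' values = 142
Step 4: Surplus = 146 - 142 = 4

4


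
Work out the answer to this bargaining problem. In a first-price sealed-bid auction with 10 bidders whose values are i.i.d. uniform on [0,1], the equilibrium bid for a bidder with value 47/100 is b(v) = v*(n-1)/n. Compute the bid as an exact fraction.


Step 1: The symmetric BNE bidding function is b(v) = v * (n-1) / n
Step 2: Substitute v = 47/100 and n = 10
Step 3: b = 47/100 * 9/10
Step 4: b = 423/1000

423/1000


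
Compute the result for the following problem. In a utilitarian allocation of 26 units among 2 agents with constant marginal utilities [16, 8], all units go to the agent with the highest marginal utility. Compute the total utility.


Step 1: The marginal utilities are [16, 8]
Step 2: The highest marginal utility is 16
Step 3: All 26 units go to that agent
Step 4: Total utility = 16 * 26 = 416

416


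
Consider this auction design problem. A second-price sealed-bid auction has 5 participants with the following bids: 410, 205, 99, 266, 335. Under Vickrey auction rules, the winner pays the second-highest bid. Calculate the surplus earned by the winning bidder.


Step 1: Sort bids in descending order: 410, 335, 266, 205, 99
Step 2: The winning bid is the highest: 410
Step 3: The payment equals the second-highest bid: 335
Step 4: Surplus = winner's bid - payment = 410 - 335 = 75

75


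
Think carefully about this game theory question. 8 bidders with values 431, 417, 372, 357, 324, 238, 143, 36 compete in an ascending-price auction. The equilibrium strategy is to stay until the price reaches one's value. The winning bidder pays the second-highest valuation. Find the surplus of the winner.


Step 1: Identify the highest value: 431
Step 2: Identify the second-highest value: 417
Step 3: The final price = second-highest value = 417
Step 4: Surplus = 431 - 417 = 14

14


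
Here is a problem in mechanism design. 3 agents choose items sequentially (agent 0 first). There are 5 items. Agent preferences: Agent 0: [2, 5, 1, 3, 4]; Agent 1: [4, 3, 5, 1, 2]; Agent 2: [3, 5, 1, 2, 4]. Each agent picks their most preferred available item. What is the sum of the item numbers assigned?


Step 1: Agent 0 picks item 2
Step 2: Agent 1 picks item 4
Step 3: Agent 2 picks item 3
Step 4: Sum = 2 + 4 + 3 = 9

9


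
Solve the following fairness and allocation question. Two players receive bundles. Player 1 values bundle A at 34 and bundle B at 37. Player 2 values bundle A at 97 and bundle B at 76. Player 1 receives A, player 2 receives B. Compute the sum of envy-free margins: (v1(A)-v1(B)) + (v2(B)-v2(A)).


Step 1: Player 1's margin = v1(A) - v1(B) = 34 - 37 = -3
Step 2: Player 2's margin = v2(B) - v2(A) = 76 - 97 = -21
Step 3: Total margin = -3 + -21 = -24

-24


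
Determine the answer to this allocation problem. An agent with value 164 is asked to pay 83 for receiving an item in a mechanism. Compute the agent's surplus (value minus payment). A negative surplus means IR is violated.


Step 1: Surplus = value - payment = 164 - 83 = 81
Step 2: IR is satisfied (surplus >= 0)

81


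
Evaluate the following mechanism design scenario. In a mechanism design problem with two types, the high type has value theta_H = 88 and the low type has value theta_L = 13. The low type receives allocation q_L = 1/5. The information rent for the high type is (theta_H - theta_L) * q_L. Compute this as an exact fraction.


Step 1: theta_H - theta_L = 88 - 13 = 75
Step 2: Information rent = (theta_H - theta_L) * q_L
Step 3: = 75 * 1/5
Step 4: = 15

15


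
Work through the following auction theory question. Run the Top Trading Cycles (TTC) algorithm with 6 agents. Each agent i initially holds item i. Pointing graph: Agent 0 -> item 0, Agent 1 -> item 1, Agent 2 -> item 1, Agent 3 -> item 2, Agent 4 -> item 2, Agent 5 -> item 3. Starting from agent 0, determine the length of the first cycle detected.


Step 1: Trace the pointer graph from agent 0: 0 -> 0
Step 2: A cycle is detected when we revisit agent 0
Step 3: The cycle is: 0 -> 0
Step 4: Cycle length = 1

1


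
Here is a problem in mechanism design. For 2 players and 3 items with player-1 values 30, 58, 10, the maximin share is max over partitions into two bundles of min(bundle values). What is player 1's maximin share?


Step 1: Item values = 30, 58, 10
Step 2: Enumerate all 2-bundle partitions and take the smaller bundle:
  Partition 1: {30} vs {58,10} -> bundles 30, 68; min = 30
  Partition 2: {58} vs {30,10} -> bundles 58, 40; min = 40
  Partition 3: {10} vs {30,58} -> bundles 10, 88; min = 10
Step 3: MMS = max(30, 40, 10) = 40

40


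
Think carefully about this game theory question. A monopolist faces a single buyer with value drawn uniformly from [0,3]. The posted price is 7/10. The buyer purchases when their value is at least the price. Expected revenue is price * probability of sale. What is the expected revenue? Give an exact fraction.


Step 1: Posted price r = 7/10, value support [0,3]
Step 2: P(v >= r) = (3 - 7/10)/3 = 23/30
Step 3: Expected revenue = r * P(v >= r) = 7/10 * 23/30
Step 4: Revenue = 161/300

161/300


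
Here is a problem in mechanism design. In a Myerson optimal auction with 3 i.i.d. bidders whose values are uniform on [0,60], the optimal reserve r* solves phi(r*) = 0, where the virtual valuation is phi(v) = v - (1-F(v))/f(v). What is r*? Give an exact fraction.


Step 1: For U[0,60], F(v) = v/60 and f(v) = 1/60
Step 2: phi(v) = v - (1 - v/60)/(1/60) = v - (60 - v) = 2v - 60
Step 3: Set phi(r*) = 0: 2r* - 60 = 0
Step 4: r* = 60/2 = 30 (the number of bidders n = 3 does not enter)

30


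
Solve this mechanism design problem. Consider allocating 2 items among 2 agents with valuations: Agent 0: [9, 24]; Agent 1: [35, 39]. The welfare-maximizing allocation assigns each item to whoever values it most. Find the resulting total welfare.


Step 1: For each item, find the maximum value among all agents.
Step 2: Item 0 -> Agent 1 (value 35)
Step 3: Item 1 -> Agent 1 (value 39)
Step 4: Total welfare = 35 + 39 = 74

74
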